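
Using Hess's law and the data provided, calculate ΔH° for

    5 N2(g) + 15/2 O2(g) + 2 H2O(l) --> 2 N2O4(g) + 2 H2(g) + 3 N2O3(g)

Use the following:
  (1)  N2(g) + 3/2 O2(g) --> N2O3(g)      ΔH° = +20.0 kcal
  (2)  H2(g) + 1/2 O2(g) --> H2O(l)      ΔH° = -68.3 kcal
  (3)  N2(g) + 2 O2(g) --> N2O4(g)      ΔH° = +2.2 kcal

ΔH° = 201.0 kcal

(1) × 3 (×3 to match 3 N2O3(g) in the target): (3)·(+20.0) = +60.0 kcal
(2) reversed and × 2 (reverse to put H2O(l) on the reactant side; ×2 to match 2 H2O(l) in the target): (-2)·(-68.3) = +136.6 kcal
(3) × 2 (scale by 2 for the 2 N2O4(g)): (2)·(+2.2) = +4.4 kcal
Summing the manipulated equations, ΔH° = (+60.0) + (+136.6) + (+4.4) = 201.0 kcal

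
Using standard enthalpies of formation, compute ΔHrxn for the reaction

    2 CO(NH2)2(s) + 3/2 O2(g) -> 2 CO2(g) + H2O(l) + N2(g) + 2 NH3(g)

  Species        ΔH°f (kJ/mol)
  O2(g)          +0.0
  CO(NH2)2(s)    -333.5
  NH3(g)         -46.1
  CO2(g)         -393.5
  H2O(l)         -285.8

ΔHrxn = -498.0 kJ/mol

ΔH°rxn = Σ nΔHf°(products) − Σ nΔHf°(reactants).
Products: 2·(-393.5) + 1·(-285.8) + 1·(+0.0) + 2·(-46.1) = -1165.0
Reactants: 2·(-333.5) + 3/2·(+0.0) = -667.0
ΔHrxn = (-1165.0) − (-667.0) = -498.0 kJ/mol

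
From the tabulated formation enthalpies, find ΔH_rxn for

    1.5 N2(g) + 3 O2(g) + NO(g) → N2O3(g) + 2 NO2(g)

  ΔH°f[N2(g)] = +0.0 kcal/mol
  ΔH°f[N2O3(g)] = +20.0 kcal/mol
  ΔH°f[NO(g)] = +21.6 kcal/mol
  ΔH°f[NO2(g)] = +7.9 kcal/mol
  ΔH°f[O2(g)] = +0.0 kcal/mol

ΔH_rxn = 14.2 kcal/mol

Products: 1·(+20.0) + 2·(+7.9) = +35.8
Reactants: 3/2·(+0.0) + 3·(+0.0) + 1·(+21.6) = +21.6
ΔH_rxn = (+35.8) − (+21.6) = 14.2 kcal/mol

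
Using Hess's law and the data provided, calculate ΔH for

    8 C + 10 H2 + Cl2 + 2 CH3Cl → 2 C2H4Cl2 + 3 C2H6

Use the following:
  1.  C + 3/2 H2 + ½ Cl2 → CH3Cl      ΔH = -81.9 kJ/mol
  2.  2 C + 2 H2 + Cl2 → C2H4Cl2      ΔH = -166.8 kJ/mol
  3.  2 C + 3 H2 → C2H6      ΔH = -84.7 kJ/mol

ΔH = -423.9 kJ/mol

eq. 1 reversed and × 2 (reverse to put CH3Cl on the reactant side; scale by 2 for the 2 CH3Cl): (-2)·(-81.9) = +163.8 kJ/mol
eq. 2 × 2 (×2 to match 2 C2H4Cl2 in the target): (2)·(-166.8) = -333.6 kJ/mol
eq. 3 × 3 (scale by 3 for the 3 C2H6): (3)·(-84.7) = -254.1 kJ/mol
Summing the manipulated equations, ΔH = (+163.8) + (-333.6) + (-254.1) = -423.9 kJ/mol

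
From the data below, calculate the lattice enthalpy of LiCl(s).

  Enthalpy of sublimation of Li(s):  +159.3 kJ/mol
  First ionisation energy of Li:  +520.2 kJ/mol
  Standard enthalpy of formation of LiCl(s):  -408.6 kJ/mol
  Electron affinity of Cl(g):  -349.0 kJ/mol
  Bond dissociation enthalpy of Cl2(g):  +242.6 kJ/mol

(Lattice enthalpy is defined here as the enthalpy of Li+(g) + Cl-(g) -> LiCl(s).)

U = -860.4 kJ/mol

ΔHf° = 1·ΔHsub + 1·(ΣIE) + 1/2·D(Cl2) + 1·EA + U
-408.6 = 1·(+159.3) + 1·(+520.2) + 1/2·(+242.6) + 1·(-349.0) + U
U = -408.6 − (+451.8) = -860.4 kJ/mol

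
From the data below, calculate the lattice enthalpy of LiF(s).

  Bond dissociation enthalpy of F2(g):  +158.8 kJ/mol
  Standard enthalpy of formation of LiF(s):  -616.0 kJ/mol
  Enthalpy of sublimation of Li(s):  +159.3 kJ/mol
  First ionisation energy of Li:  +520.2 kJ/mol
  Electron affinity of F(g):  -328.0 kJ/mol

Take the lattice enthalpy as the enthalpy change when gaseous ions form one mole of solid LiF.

U = -1046.9 kJ/mol

ΔHf° = 1·ΔHsub + 1·(ΣIE) + 1/2·D(F2) + 1·EA + U
-616.0 = 1·(+159.3) + 1·(+520.2) + 1/2·(+158.8) + 1·(-328.0) + U
U = -616.0 − (+430.9) = -1046.9 kJ/mol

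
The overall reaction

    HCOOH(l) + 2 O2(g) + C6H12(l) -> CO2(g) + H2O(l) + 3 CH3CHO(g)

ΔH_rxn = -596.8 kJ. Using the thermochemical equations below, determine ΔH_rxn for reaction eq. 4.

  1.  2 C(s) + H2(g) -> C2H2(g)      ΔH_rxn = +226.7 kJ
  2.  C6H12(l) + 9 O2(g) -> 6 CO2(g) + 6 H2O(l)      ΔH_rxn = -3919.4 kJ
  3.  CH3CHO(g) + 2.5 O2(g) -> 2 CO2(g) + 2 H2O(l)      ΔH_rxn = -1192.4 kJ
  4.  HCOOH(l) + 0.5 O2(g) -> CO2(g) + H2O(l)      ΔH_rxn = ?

eq. 1: not needed (C(s) appears nowhere else).
eq. 2 as written (C6H12(l) already on the reactant side): -3919.4 kJ
eq. 3 reversed and × 3 (reverse to put CH3CHO(g) on the product side; scale by 3 for the 3 CH3CHO(g)): (-3)·(-1192.4) = +3577.2 kJ
eq. 4 as written (HCOOH(l) already on the reactant side): contributes x
-596.8 = (-3919.4) + (+3577.2) + x
x = (-596.8 − (-342.2)) / (1) = -254.6 kJ

ΔH_rxn = -254.6 kJ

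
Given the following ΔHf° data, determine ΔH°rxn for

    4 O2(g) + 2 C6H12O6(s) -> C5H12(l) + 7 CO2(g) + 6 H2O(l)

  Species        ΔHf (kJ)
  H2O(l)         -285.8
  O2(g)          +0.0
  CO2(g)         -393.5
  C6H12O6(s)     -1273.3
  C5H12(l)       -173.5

ΔH°rxn = -2096.2 kJ

ΔH°rxn = Σ nΔHf°(products) − Σ nΔHf°(reactants).
Products: 1·(-173.5) + 7·(-393.5) + 6·(-285.8) = -4642.8
Reactants: 4·(+0.0) + 2·(-1273.3) = -2546.6
ΔH°rxn = (-4642.8) − (-2546.6) = -2096.2 kJ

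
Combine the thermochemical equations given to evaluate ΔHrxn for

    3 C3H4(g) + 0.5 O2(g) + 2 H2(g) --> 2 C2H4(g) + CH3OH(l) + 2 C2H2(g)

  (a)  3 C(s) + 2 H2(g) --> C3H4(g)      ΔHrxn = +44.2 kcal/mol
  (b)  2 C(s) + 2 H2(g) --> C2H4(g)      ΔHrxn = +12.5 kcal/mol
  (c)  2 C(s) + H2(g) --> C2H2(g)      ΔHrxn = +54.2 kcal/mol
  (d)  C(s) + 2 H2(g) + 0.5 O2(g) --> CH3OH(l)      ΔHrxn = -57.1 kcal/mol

(a) reversed and × 3 (reverse to put C3H4(g) on the reactant side; scale by 3 for the 3 C3H4(g)): (-3)·(+44.2) = -132.6 kcal/mol
(b) × 2 (scale by 2 for the 2 C2H4(g)): (2)·(+12.5) = +25.0 kcal/mol
(c) × 2 (scale by 2 for the 2 C2H2(g)): (2)·(+54.2) = +108.4 kcal/mol
(d) as written (CH3OH(l) already on the product side): -57.1 kcal/mol
Summing the manipulated equations, ΔHrxn = (-132.6) + (+25.0) + (+108.4) + (-57.1) = -56.3 kcal/mol

ΔHrxn = -56.3 kcal/mol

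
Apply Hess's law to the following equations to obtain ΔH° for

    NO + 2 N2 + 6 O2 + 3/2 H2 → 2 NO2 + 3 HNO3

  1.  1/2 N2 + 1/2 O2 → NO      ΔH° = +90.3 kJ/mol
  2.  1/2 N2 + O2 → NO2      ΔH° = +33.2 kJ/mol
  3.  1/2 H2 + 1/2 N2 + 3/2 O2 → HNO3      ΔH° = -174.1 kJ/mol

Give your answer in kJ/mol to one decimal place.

ΔH° = -546.2 kJ/mol

eq. 1 reversed: -90.3 kJ/mol
eq. 2 × 2: (2)·(+33.2) = +66.4 kJ/mol
eq. 3 × 3: (3)·(-174.1) = -522.3 kJ/mol
Summing the manipulated equations, ΔH° = (-1)·(+90.3) + (2)·(+33.2) + (3)·(-174.1) = -546.2 kJ/mol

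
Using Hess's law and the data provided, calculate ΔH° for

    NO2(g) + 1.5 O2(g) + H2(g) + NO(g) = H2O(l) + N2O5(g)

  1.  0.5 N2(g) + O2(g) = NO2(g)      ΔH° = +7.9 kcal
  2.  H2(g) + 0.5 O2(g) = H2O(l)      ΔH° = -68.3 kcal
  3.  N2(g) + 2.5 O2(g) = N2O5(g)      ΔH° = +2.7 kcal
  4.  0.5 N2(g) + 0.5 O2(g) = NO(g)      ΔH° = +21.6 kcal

eq. 1 reversed (reverse to put NO2(g) on the reactant side): -7.9 kcal
eq. 2 as written (H2O(l) already on the product side): -68.3 kcal
eq. 3 as written (N2O5(g) already on the product side): +2.7 kcal
eq. 4 reversed (reverse to put NO(g) on the reactant side): -21.6 kcal
ΔH° = (-1)·(+7.9) + (1)·(-68.3) + (1)·(+2.7) + (-1)·(+21.6) = -95.1 kcal

ΔH° = -95.1 kcal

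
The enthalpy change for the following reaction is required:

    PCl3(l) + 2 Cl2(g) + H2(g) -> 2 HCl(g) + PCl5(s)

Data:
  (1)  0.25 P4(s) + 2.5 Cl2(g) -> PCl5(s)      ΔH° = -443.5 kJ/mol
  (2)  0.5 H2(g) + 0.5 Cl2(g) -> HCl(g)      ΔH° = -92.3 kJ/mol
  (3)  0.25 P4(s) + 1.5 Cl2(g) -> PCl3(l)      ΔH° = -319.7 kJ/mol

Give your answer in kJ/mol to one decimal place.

(1) as written: -443.5 kJ/mol
(2) × 2: (2)·(-92.3) = -184.6 kJ/mol
(3) reversed: +319.7 kJ/mol
ΔH° = (1)·(-443.5) + (2)·(-92.3) + (-1)·(-319.7) = -308.4 kJ/mol

ΔH° = -308.4 kJ/mol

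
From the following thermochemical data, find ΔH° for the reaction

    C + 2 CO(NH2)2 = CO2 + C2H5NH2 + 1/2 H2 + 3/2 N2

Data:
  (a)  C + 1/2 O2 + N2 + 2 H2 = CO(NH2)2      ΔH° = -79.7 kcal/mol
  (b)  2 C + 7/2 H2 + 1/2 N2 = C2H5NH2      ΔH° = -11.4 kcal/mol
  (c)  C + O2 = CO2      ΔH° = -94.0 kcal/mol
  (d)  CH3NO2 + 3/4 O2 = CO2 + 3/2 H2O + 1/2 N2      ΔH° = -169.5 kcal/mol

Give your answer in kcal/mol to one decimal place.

ΔH° = 54.0 kcal/mol

(a) reversed and × 2 (reverse to put CO(NH2)2 on the reactant side; scale by 2 for the 2 CO(NH2)2): (-2)·(-79.7) = +159.4 kcal/mol
(b) as written (C2H5NH2 already on the product side): -11.4 kcal/mol
(c) as written: -94.0 kcal/mol
(d): not needed (CH3NO2 appears nowhere else).
Combining the equations, ΔH° = (+159.4) + (-11.4) + (-94.0) = 54.0 kcal/mol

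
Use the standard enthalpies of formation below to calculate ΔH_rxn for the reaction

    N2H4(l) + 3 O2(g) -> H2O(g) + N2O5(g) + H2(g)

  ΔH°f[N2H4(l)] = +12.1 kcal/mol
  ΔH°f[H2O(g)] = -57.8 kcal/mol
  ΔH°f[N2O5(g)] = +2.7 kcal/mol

Products: 1·(-57.8) + 1·(+2.7) + 1·(+0.0) = -55.1
Reactants: 1·(+12.1) + 3·(+0.0) = +12.1
ΔH_rxn = (-55.1) − (+12.1) = -67.2 kcal/mol

ΔH_rxn = -67.2 kcal/mol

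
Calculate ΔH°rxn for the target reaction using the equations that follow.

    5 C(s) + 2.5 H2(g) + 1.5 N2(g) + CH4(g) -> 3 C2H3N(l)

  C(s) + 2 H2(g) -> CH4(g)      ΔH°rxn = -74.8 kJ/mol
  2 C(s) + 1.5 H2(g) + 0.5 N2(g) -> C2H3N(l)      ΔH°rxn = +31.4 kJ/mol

ΔH°rxn = 169.0 kJ/mol

equation 1 reversed: +74.8 kJ/mol
equation 2 × 3: (3)·(+31.4) = +94.2 kJ/mol
By Hess's law, ΔH°rxn = (-1)·(-74.8) + (3)·(+31.4) = 169.0 kJ/mol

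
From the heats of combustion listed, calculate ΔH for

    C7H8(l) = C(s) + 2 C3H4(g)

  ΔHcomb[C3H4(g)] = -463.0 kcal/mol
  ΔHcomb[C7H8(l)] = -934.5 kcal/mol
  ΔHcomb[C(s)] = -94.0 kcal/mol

With combustion enthalpies, reactants minus products:
= [1·(-934.5)] − [1·(-94.0) + 2·(-463.0)]
= 85.5 kcal/mol

ΔH = 85.5 kcal/mol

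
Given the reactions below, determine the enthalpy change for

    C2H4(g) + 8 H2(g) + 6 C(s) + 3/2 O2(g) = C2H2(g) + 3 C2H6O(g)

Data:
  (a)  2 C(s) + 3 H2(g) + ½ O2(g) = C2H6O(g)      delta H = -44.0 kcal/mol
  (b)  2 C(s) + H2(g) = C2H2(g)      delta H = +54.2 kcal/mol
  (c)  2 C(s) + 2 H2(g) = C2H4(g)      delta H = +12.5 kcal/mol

delta H = -90.3 kcal/mol

(a) × 3: (3)·(-44.0) = -132.0 kcal/mol
(b) as written: +54.2 kcal/mol
(c) reversed: -12.5 kcal/mol
delta H = (-132.0) + (+54.2) + (-12.5) = -90.3 kcal/mol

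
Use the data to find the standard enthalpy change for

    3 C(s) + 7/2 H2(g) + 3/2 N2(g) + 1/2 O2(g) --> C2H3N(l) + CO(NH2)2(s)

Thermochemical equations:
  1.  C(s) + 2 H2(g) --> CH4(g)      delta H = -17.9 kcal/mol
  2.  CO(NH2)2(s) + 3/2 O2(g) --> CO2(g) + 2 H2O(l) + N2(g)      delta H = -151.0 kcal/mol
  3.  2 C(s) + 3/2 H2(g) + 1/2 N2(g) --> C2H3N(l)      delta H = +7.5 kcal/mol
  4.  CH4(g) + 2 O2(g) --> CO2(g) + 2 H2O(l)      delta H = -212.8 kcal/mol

delta H = -72.2 kcal/mol

eq. 1 as written: -17.9 kcal/mol
eq. 2 reversed (reverse to put CO(NH2)2(s) on the product side): +151.0 kcal/mol
eq. 3 as written (C2H3N(l) already on the product side): +7.5 kcal/mol
eq. 4 as written: -212.8 kcal/mol
delta H = (-17.9) + (+151.0) + (+7.5) + (-212.8) = -72.2 kcal/mol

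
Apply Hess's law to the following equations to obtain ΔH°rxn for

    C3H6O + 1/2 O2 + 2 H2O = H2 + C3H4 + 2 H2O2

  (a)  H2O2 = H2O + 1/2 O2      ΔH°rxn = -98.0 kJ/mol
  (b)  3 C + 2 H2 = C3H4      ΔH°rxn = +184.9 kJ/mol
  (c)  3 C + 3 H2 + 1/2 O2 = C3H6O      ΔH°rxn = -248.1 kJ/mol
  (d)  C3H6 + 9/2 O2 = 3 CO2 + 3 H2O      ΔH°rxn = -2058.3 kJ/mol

(a) reversed and × 2 (H2O2 must end up as a product; scale by 2 for the 2 H2O2): (-2)·(-98.0) = +196.0 kJ/mol
(b) as written (C3H4 already on the product side): +184.9 kJ/mol
(c) reversed (reverse to put C3H6O on the reactant side): +248.1 kJ/mol
(d): not needed (CO2 appears nowhere else).
Since enthalpy is a state function, ΔH°rxn = (-2)·(-98.0) + (1)·(+184.9) + (-1)·(-248.1) = 629.0 kJ/mol

ΔH°rxn = 629.0 kJ/mol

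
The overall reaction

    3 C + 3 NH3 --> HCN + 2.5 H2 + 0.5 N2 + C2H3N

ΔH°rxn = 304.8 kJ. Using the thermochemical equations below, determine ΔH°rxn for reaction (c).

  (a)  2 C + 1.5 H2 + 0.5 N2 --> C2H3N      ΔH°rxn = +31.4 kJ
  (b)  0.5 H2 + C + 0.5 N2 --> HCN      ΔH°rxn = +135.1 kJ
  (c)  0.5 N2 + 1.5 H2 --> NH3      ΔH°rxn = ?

ΔH°rxn = -46.1 kJ

(a) as written: +31.4 kJ
(b) as written: +135.1 kJ
(c) reversed and × 3: contributes −3·x
+304.8 = (+31.4) + (+135.1) − 3·x
x = (+304.8 − (+166.5)) / (-3) = -46.1 kJ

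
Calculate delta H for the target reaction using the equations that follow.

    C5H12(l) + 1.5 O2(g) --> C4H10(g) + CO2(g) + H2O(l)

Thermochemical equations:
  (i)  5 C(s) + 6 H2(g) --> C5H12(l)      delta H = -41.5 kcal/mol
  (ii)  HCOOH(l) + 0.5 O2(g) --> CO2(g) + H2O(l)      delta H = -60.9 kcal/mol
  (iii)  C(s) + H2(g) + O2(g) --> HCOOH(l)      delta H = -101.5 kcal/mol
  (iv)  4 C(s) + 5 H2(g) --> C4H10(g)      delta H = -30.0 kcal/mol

delta H = -150.9 kcal/mol

(i) reversed: +41.5 kcal/mol
(ii) as written: -60.9 kcal/mol
(iii) as written: -101.5 kcal/mol
(iv) as written: -30.0 kcal/mol
Since enthalpy is a state function, delta H = (+41.5) + (-60.9) + (-101.5) + (-30.0) = -150.9 kcal/mol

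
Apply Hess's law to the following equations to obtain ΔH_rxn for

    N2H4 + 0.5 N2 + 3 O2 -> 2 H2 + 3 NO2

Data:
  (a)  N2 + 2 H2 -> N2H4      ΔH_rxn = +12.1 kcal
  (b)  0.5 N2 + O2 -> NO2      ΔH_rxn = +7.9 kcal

ΔH_rxn = 11.6 kcal

(a) reversed (N2H4 must end up as a reactant): -12.1 kcal
(b) × 3 (×3 to match 3 NO2 in the target): (3)·(+7.9) = +23.7 kcal
ΔH_rxn = (-1)·(+12.1) + (3)·(+7.9) = 11.6 kcal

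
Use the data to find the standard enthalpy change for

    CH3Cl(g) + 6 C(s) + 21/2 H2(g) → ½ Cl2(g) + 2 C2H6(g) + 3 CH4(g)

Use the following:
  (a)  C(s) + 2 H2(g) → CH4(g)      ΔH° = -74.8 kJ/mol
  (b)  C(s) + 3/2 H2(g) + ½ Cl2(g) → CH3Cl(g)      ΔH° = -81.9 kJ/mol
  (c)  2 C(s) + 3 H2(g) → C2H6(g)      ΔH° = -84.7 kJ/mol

(a) × 3 (scale by 3 for the 3 CH4(g)): (3)·(-74.8) = -224.4 kJ/mol
(b) reversed (reverse to put CH3Cl(g) on the reactant side): +81.9 kJ/mol
(c) × 2 (scale by 2 for the 2 C2H6(g)): (2)·(-84.7) = -169.4 kJ/mol
By Hess's law, ΔH° = (3)·(-74.8) + (-1)·(-81.9) + (2)·(-84.7) = -311.9 kJ/mol

ΔH° = -311.9 kJ/mol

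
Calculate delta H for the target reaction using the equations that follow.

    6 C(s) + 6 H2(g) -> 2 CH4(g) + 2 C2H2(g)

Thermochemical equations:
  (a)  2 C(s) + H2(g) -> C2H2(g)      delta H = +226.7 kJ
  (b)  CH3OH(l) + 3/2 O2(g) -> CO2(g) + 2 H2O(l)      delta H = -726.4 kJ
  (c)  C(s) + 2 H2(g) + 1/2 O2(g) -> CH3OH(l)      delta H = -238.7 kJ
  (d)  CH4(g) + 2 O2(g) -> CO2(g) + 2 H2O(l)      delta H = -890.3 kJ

delta H = 303.8 kJ

(a) × 2: (2)·(+226.7) = +453.4 kJ
(b) × 2: (2)·(-726.4) = -1452.8 kJ
(c) × 2: (2)·(-238.7) = -477.4 kJ
(d) reversed and × 2: (-2)·(-890.3) = +1780.6 kJ
delta H = (+453.4) + (-1452.8) + (-477.4) + (+1780.6) = 303.8 kJ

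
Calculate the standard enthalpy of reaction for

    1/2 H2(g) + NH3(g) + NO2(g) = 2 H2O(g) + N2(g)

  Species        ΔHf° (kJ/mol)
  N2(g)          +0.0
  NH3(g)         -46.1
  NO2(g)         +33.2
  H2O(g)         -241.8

Products: 2·(-241.8) + 1·(+0.0) = -483.6
Reactants: 1/2·(+0.0) + 1·(-46.1) + 1·(+33.2) = -12.9
ΔH_rxn = (-483.6) − (-12.9) = -470.7 kJ/mol

ΔH_rxn = -470.7 kJ/mol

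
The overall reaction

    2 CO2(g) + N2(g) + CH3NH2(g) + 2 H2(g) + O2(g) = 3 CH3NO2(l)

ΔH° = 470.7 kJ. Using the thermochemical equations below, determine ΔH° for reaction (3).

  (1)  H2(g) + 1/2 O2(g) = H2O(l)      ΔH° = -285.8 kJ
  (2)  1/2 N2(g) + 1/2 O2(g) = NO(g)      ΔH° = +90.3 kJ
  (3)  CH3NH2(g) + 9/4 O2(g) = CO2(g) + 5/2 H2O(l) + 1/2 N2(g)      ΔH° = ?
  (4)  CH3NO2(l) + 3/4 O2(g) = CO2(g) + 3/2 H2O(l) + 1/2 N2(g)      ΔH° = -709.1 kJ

ΔH° = -1085.0 kJ

(1) × 2 (scale by 2 for the 2 H2(g)): (2)·(-285.8) = -571.6 kJ
(2): not needed (NO(g) appears nowhere else).
(3) as written (CH3NH2(g) already on the reactant side): contributes x
(4) reversed and × 3 (CH3NO2(l) must end up as a product; ×3 to match 3 CH3NO2(l) in the target): (-3)·(-709.1) = +2127.3 kJ
+470.7 = (-571.6) + (+2127.3) + x
x = (+470.7 − (+1555.7)) / (1) = -1085.0 kJ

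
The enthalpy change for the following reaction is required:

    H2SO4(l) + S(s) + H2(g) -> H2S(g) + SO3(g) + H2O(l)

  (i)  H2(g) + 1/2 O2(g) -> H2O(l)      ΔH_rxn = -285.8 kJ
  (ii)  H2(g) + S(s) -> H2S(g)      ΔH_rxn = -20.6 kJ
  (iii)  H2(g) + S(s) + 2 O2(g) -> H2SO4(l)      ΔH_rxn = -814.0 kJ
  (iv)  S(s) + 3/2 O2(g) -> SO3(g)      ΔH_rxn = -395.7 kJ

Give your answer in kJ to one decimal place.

ΔH_rxn = 111.9 kJ

(i) as written (H2O(l) already on the product side): -285.8 kJ
(ii) as written (H2S(g) already on the product side): -20.6 kJ
(iii) reversed (H2SO4(l) must end up as a reactant): +814.0 kJ
(iv) as written (SO3(g) already on the product side): -395.7 kJ
Combining the equations, ΔH_rxn = (-285.8) + (-20.6) + (+814.0) + (-395.7) = 111.9 kJ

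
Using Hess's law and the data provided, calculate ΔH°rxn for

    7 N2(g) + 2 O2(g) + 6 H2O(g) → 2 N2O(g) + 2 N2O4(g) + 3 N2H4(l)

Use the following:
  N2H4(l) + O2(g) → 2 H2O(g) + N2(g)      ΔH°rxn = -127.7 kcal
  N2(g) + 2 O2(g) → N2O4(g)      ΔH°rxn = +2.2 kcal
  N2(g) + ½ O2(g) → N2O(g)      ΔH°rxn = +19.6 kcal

equation 1 reversed and × 3: (-3)·(-127.7) = +383.1 kcal
equation 2 × 2: (2)·(+2.2) = +4.4 kcal
equation 3 × 2: (2)·(+19.6) = +39.2 kcal
ΔH°rxn = (+383.1) + (+4.4) + (+39.2) = 426.7 kcal

ΔH°rxn = 426.7 kcal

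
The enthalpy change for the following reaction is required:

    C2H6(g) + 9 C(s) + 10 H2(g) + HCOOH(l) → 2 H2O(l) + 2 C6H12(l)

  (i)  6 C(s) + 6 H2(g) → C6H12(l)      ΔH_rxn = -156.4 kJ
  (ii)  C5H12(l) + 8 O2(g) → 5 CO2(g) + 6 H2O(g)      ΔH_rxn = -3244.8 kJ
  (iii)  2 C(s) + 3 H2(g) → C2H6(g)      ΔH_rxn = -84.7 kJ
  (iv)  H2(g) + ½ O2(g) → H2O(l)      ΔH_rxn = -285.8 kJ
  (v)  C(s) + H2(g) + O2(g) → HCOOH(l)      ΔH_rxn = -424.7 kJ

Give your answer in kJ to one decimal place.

ΔH_rxn = -375.0 kJ

(i) × 2: (2)·(-156.4) = -312.8 kJ
(ii): not needed.
(iii) reversed: +84.7 kJ
(iv) × 2: (2)·(-285.8) = -571.6 kJ
(v) reversed: +424.7 kJ
ΔH_rxn = (2)·(-156.4) + (-1)·(-84.7) + (2)·(-285.8) + (-1)·(-424.7) = -375.0 kJ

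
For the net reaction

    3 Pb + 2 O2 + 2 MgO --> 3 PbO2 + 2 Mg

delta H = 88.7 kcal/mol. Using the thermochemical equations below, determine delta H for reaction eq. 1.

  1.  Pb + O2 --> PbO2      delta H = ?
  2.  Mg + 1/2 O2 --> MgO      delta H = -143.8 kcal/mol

delta H = -66.3 kcal/mol

eq. 1 × 3: contributes 3·x
eq. 2 reversed and × 2: (-2)·(-143.8) = +287.6 kcal/mol
+88.7 = (+287.6) + 3·x
x = (+88.7 − (+287.6)) / (3) = -66.3 kcal/mol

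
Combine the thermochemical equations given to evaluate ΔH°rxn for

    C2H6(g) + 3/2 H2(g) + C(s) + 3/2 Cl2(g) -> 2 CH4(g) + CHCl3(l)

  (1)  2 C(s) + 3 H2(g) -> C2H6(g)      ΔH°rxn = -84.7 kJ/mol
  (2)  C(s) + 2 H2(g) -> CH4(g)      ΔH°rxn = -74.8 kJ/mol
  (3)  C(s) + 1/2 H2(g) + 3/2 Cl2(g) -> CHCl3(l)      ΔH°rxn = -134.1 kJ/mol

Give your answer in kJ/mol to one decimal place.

ΔH°rxn = -199.0 kJ/mol

(1) reversed: +84.7 kJ/mol
(2) × 2: (2)·(-74.8) = -149.6 kJ/mol
(3) as written: -134.1 kJ/mol
ΔH°rxn = (+84.7) + (-149.6) + (-134.1) = -199.0 kJ/mol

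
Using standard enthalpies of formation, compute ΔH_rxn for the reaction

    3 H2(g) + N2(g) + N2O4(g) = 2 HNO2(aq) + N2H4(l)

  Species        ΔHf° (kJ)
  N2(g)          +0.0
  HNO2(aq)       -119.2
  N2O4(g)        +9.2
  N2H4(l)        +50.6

ΔH°rxn = Σ nΔHf°(products) − Σ nΔHf°(reactants).
Products: 2·(-119.2) + 1·(+50.6) = -187.8
Reactants: 3·(+0.0) + 1·(+0.0) + 1·(+9.2) = +9.2
ΔH_rxn = (-187.8) − (+9.2) = -197.0 kJ

ΔH_rxn = -197.0 kJ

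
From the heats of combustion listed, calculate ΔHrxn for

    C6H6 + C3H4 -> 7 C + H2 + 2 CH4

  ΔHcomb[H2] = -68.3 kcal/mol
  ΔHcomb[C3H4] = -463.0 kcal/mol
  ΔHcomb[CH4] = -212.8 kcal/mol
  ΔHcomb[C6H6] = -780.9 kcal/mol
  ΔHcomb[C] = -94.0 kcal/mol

Using ΔH = Σ nΔHc°(reactants) − Σ nΔHc°(products):
= [1·(-780.9) + 1·(-463.0)] − [7·(-94.0) + 1·(-68.3) + 2·(-212.8)]
= -92.0 kcal/mol

ΔHrxn = -92.0 kcal/mol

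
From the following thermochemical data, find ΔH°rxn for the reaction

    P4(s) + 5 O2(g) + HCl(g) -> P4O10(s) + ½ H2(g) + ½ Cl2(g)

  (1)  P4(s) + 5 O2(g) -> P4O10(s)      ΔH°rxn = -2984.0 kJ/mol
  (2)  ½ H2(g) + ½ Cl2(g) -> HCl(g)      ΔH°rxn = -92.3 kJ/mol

ΔH°rxn = -2891.7 kJ/mol

(1) as written (P4O10(s) already on the product side): -2984.0 kJ/mol
(2) reversed (reverse to put HCl(g) on the reactant side): +92.3 kJ/mol
Since enthalpy is a state function, ΔH°rxn = (-2984.0) + (+92.3) = -2891.7 kJ/mol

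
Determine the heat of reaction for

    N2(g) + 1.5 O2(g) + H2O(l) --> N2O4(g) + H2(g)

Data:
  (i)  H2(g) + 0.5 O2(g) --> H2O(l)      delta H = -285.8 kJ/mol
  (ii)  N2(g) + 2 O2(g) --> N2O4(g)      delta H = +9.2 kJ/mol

delta H = 295.0 kJ/mol

(i) reversed (reverse to put H2O(l) on the reactant side): +285.8 kJ/mol
(ii) as written (N2O4(g) already on the product side): +9.2 kJ/mol
delta H = (+285.8) + (+9.2) = 295.0 kJ/mol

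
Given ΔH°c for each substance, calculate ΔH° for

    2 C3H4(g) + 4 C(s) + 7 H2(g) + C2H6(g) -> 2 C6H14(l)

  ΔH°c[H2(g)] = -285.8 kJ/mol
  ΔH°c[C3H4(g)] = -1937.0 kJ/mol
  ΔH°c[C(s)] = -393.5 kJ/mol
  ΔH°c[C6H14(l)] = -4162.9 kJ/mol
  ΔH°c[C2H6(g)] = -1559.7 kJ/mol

Using ΔH = Σ nΔHc°(reactants) − Σ nΔHc°(products):
= [2·(-1937.0) + 4·(-393.5) + 7·(-285.8) + 1·(-1559.7)] − [2·(-4162.9)]
= -682.5 kJ/mol

ΔH° = -682.5 kJ/mol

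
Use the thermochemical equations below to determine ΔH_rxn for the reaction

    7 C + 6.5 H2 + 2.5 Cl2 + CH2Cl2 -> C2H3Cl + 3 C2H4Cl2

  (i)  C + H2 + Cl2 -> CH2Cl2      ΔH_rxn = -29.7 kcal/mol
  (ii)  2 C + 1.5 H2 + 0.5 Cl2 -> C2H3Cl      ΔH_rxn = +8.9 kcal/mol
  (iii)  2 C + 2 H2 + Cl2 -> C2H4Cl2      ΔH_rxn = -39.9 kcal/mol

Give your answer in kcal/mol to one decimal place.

(i) reversed: +29.7 kcal/mol
(ii) as written: +8.9 kcal/mol
(iii) × 3: (3)·(-39.9) = -119.7 kcal/mol
By Hess's law, ΔH_rxn = (+29.7) + (+8.9) + (-119.7) = -81.1 kcal/mol

ΔH_rxn = -81.1 kcal/mol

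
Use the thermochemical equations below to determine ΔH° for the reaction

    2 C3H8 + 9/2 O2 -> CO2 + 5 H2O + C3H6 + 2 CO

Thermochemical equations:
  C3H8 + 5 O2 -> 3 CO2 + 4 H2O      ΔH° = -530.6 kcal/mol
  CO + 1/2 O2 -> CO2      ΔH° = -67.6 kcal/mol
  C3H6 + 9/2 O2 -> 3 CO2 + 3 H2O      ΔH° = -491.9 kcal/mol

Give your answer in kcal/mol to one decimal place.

equation 1 × 2 (×2 to match 2 C3H8 in the target): (2)·(-530.6) = -1061.2 kcal/mol
equation 2 reversed and × 2 (reverse to put CO on the product side; scale by 2 for the 2 CO): (-2)·(-67.6) = +135.2 kcal/mol
equation 3 reversed (C3H6 must end up as a product): +491.9 kcal/mol
ΔH° = (-1061.2) + (+135.2) + (+491.9) = -434.1 kcal/mol

ΔH° = -434.1 kcal/mol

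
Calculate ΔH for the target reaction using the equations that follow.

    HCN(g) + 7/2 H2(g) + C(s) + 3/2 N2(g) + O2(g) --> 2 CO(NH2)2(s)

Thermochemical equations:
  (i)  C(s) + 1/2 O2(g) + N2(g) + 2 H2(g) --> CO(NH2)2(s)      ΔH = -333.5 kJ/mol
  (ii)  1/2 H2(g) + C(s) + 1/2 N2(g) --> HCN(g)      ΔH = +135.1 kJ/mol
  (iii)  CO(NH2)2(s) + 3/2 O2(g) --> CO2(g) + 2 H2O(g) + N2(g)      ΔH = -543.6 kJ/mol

(i) × 2: (2)·(-333.5) = -667.0 kJ/mol
(ii) reversed: -135.1 kJ/mol
(iii): not needed.
ΔH = (-667.0) + (-135.1) = -802.1 kJ/mol

ΔH = -802.1 kJ/mol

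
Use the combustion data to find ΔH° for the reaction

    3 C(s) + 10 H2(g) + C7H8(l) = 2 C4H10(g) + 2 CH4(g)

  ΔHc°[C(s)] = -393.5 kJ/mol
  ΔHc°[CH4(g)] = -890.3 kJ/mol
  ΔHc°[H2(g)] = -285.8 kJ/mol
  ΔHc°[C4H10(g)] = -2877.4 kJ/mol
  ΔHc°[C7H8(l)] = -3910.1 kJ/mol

Using ΔH = Σ nΔHc°(reactants) − Σ nΔHc°(products):
= [3·(-393.5) + 10·(-285.8) + 1·(-3910.1)] − [2·(-2877.4) + 2·(-890.3)]
= -413.2 kJ/mol

ΔH° = -413.2 kJ/mol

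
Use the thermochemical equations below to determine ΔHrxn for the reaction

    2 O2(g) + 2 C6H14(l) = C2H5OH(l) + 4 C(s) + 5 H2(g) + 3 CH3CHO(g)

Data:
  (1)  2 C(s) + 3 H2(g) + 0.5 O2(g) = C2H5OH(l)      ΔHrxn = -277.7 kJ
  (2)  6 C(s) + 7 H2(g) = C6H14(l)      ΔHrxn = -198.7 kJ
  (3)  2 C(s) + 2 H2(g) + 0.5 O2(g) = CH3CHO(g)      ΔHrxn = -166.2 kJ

ΔHrxn = -378.9 kJ

(1) as written: -277.7 kJ
(2) reversed and × 2: (-2)·(-198.7) = +397.4 kJ
(3) × 3: (3)·(-166.2) = -498.6 kJ
Combining the equations, ΔHrxn = (1)·(-277.7) + (-2)·(-198.7) + (3)·(-166.2) = -378.9 kJ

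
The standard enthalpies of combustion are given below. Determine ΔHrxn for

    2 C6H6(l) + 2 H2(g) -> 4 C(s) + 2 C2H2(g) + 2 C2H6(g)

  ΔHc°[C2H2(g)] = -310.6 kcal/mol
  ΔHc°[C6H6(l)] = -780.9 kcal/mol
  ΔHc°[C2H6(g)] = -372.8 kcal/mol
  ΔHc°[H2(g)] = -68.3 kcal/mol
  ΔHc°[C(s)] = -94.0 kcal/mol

With combustion enthalpies, reactants minus products:
= [2·(-780.9) + 2·(-68.3)] − [4·(-94.0) + 2·(-310.6) + 2·(-372.8)]
= 44.4 kcal/mol

ΔHrxn = 44.4 kcal/mol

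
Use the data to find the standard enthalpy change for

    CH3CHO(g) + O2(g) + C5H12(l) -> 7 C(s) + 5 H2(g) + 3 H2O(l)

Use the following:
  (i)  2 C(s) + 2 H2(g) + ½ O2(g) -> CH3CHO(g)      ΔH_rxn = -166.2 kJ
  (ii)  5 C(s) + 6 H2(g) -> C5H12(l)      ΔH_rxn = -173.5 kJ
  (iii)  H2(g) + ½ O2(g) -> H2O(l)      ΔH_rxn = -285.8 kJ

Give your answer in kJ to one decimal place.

(i) reversed (CH3CHO(g) must end up as a reactant): +166.2 kJ
(ii) reversed (reverse to put C5H12(l) on the reactant side): +173.5 kJ
(iii) × 3 (×3 to match 3 H2O(l) in the target): (3)·(-285.8) = -857.4 kJ
Combining the equations, ΔH_rxn = (+166.2) + (+173.5) + (-857.4) = -517.7 kJ

ΔH_rxn = -517.7 kJ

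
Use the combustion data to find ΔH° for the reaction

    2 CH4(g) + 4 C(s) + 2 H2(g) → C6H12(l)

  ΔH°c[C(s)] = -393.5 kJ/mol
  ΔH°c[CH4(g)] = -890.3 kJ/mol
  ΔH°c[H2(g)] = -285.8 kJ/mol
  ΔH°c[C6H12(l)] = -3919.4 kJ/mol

ΔH° = -6.8 kJ/mol

With combustion enthalpies, reactants minus products:
= [2·(-890.3) + 4·(-393.5) + 2·(-285.8)] − [1·(-3919.4)]
= -6.8 kJ/mol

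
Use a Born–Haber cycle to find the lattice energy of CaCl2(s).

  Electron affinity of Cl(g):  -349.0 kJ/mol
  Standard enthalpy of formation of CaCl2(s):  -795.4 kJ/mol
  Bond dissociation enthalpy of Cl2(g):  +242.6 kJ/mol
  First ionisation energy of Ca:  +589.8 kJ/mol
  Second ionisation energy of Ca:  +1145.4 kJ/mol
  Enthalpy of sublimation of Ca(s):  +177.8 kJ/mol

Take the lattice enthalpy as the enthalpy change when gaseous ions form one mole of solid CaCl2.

ΔHf° = 1·ΔHsub + 1·(ΣIE) + 1·D(Cl2) + 2·EA + U
-795.4 = 1·(+177.8) + 1·(+1735.2) + 1·(+242.6) + 2·(-349.0) + U
U = -795.4 − (+1457.6) = -2253.0 kJ/mol

U = -2253.0 kJ/mol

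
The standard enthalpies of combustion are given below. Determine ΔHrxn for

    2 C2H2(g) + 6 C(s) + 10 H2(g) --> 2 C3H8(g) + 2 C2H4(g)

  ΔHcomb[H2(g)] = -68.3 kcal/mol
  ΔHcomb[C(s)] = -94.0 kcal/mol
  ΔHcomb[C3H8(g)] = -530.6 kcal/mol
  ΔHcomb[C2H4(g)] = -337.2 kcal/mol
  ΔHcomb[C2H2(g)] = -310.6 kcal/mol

ΔHrxn = -132.6 kcal/mol

With combustion enthalpies, reactants minus products:
= [2·(-310.6) + 6·(-94.0) + 10·(-68.3)] − [2·(-530.6) + 2·(-337.2)]
= -132.6 kcal/mol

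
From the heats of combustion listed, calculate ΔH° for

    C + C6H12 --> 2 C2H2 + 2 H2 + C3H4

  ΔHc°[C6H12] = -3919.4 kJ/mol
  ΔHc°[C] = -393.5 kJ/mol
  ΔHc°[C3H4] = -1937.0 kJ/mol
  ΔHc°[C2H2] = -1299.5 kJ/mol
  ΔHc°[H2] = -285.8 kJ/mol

ΔH° = 794.7 kJ/mol

With combustion enthalpies, reactants minus products:
= [1·(-393.5) + 1·(-3919.4)] − [2·(-1299.5) + 2·(-285.8) + 1·(-1937.0)]
= 794.7 kJ/mol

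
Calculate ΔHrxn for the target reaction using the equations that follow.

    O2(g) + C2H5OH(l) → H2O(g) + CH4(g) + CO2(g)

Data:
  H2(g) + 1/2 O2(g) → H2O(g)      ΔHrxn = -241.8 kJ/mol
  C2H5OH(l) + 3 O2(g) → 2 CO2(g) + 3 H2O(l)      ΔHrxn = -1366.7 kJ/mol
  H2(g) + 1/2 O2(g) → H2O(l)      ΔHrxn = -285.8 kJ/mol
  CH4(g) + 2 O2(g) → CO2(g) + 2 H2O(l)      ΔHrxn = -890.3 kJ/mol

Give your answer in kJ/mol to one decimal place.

ΔHrxn = -432.4 kJ/mol

equation 1 as written: -241.8 kJ/mol
equation 2 as written: -1366.7 kJ/mol
equation 3 reversed: +285.8 kJ/mol
equation 4 reversed: +890.3 kJ/mol
ΔHrxn = (1)·(-241.8) + (1)·(-1366.7) + (-1)·(-285.8) + (-1)·(-890.3) = -432.4 kJ/mol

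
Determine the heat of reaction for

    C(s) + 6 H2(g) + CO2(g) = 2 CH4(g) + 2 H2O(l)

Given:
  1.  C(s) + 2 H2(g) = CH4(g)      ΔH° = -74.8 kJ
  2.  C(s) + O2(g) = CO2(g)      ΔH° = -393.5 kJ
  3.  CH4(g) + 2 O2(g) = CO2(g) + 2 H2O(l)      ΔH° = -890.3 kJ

ΔH° = -327.7 kJ

eq. 1 × 3 (scale by 3 for the 6 H2(g)): (3)·(-74.8) = -224.4 kJ
eq. 2 reversed and × 2: (-2)·(-393.5) = +787.0 kJ
eq. 3 as written (H2O(l) already on the product side): -890.3 kJ
By Hess's law, ΔH° = (3)·(-74.8) + (-2)·(-393.5) + (1)·(-890.3) = -327.7 kJ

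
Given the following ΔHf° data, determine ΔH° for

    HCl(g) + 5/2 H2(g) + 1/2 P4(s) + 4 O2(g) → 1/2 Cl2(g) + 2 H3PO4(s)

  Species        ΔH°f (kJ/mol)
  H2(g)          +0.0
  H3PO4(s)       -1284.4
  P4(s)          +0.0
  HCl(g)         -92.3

ΔH° = -2476.5 kJ/mol

Products: 1/2·(+0.0) + 2·(-1284.4) = -2568.8
Reactants: 1·(-92.3) + 5/2·(+0.0) + 1/2·(+0.0) + 4·(+0.0) = -92.3
ΔH° = (-2568.8) − (-92.3) = -2476.5 kJ/mol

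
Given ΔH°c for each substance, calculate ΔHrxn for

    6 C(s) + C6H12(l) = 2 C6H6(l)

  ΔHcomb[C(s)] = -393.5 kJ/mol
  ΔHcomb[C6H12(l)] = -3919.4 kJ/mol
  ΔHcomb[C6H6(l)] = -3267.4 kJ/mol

With combustion enthalpies, reactants minus products:
= [6·(-393.5) + 1·(-3919.4)] − [2·(-3267.4)]
= 254.4 kJ/mol

ΔHrxn = 254.4 kJ/mol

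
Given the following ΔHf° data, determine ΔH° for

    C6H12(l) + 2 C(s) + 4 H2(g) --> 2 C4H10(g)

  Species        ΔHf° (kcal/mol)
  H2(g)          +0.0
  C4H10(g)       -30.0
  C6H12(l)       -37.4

ΔH° = -22.6 kcal/mol

Products: 2·(-30.0) = -60.0
Reactants: 1·(-37.4) + 2·(+0.0) + 4·(+0.0) = -37.4
ΔH° = (-60.0) − (-37.4) = -22.6 kcal/mol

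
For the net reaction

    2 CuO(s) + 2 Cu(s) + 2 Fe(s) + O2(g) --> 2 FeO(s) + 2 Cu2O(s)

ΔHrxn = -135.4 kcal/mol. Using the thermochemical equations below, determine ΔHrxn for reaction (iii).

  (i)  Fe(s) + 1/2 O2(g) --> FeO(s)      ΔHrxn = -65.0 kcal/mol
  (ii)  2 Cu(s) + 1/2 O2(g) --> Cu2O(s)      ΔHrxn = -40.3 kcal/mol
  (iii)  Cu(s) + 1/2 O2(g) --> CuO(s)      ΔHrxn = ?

ΔHrxn = -37.6 kcal/mol

(i) × 2: (2)·(-65.0) = -130.0 kcal/mol
(ii) × 2: (2)·(-40.3) = -80.6 kcal/mol
(iii) reversed and × 2: contributes −2·x
-135.4 = (-130.0) + (-80.6) − 2·x
x = (-135.4 − (-210.6)) / (-2) = -37.6 kcal/mol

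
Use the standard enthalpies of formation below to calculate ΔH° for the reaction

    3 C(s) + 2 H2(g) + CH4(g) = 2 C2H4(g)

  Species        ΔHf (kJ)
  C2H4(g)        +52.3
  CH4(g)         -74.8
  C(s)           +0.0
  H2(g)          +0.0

ΔH°rxn = Σ nΔHf°(products) − Σ nΔHf°(reactants).
Products: 2·(+52.3) = +104.6
Reactants: 3·(+0.0) + 2·(+0.0) + 1·(-74.8) = -74.8
ΔH° = (+104.6) − (-74.8) = 179.4 kJ

ΔH° = 179.4 kJ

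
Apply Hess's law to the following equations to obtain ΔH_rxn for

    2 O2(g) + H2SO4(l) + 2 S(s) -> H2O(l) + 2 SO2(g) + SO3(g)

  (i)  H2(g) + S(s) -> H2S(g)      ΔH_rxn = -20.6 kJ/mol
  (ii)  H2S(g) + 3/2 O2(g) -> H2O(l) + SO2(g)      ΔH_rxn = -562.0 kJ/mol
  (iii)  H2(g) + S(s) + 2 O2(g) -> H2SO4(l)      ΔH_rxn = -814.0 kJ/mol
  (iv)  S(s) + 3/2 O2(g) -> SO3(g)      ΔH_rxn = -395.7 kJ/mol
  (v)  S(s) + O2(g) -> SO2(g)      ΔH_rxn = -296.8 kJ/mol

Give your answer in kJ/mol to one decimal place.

ΔH_rxn = -461.1 kJ/mol

(i) as written: -20.6 kJ/mol
(ii) as written: -562.0 kJ/mol
(iii) reversed: +814.0 kJ/mol
(iv) as written: -395.7 kJ/mol
(v) as written: -296.8 kJ/mol
ΔH_rxn = (1)·(-20.6) + (1)·(-562.0) + (-1)·(-814.0) + (1)·(-395.7) + (1)·(-296.8) = -461.1 kJ/mol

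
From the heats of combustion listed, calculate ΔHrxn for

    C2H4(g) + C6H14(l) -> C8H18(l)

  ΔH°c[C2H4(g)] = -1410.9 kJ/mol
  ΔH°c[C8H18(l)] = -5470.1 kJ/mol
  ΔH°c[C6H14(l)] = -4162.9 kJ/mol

ΔHrxn = -103.7 kJ/mol

With combustion enthalpies, reactants minus products:
= [1·(-1410.9) + 1·(-4162.9)] − [1·(-5470.1)]
= -103.7 kJ/mol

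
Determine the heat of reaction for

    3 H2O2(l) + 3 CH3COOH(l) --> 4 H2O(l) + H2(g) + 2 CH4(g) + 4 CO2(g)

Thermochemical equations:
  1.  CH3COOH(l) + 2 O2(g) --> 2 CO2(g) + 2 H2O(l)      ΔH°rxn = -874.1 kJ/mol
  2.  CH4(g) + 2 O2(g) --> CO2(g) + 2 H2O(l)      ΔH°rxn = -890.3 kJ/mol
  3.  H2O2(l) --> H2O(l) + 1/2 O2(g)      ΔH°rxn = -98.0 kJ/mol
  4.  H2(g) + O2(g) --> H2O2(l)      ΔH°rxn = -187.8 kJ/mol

ΔH°rxn = -849.9 kJ/mol

eq. 1 × 3: (3)·(-874.1) = -2622.3 kJ/mol
eq. 2 reversed and × 2: (-2)·(-890.3) = +1780.6 kJ/mol
eq. 3 × 2: (2)·(-98.0) = -196.0 kJ/mol
eq. 4 reversed: +187.8 kJ/mol
ΔH°rxn = (3)·(-874.1) + (-2)·(-890.3) + (2)·(-98.0) + (-1)·(-187.8) = -849.9 kJ/mol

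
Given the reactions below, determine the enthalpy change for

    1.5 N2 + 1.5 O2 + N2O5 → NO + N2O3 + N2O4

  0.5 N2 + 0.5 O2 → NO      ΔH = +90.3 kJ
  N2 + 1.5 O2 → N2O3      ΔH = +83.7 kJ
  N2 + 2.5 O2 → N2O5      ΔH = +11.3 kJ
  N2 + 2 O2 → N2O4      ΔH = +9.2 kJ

ΔH = 171.9 kJ

equation 1 as written (NO already on the product side): +90.3 kJ
equation 2 as written (N2O3 already on the product side): +83.7 kJ
equation 3 reversed (N2O5 must end up as a reactant): -11.3 kJ
equation 4 as written (N2O4 already on the product side): +9.2 kJ
ΔH = (+90.3) + (+83.7) + (-11.3) + (+9.2) = 171.9 kJ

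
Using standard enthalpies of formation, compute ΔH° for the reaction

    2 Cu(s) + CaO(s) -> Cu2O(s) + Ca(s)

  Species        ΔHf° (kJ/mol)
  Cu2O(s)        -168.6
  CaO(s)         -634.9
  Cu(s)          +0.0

Products: 1·(-168.6) + 1·(+0.0) = -168.6
Reactants: 2·(+0.0) + 1·(-634.9) = -634.9
ΔH° = (-168.6) − (-634.9) = 466.3 kJ/mol

ΔH° = 466.3 kJ/mol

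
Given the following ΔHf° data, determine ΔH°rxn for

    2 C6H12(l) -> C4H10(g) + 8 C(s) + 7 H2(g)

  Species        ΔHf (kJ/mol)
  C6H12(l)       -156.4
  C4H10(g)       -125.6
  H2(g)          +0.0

Products: 1·(-125.6) + 8·(+0.0) + 7·(+0.0) = -125.6
Reactants: 2·(-156.4) = -312.8
ΔH°rxn = (-125.6) − (-312.8) = 187.2 kJ/mol

ΔH°rxn = 187.2 kJ/mol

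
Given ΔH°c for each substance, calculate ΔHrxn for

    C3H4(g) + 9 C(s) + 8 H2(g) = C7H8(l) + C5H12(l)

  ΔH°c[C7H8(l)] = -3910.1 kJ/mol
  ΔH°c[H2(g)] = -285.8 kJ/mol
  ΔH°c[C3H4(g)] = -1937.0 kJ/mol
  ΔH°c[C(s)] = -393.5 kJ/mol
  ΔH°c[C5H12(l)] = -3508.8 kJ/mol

ΔHrxn = -346.0 kJ/mol

Using ΔH = Σ nΔHc°(reactants) − Σ nΔHc°(products):
= [1·(-1937.0) + 9·(-393.5) + 8·(-285.8)] − [1·(-3910.1) + 1·(-3508.8)]
= -346.0 kJ/mol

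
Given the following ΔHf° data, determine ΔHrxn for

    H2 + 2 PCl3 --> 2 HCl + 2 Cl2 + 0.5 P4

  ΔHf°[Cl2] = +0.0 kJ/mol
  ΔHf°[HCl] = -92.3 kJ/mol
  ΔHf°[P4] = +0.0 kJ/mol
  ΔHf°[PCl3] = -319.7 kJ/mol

ΔH°rxn = Σ nΔHf°(products) − Σ nΔHf°(reactants).
Products: 2·(-92.3) + 2·(+0.0) + 1/2·(+0.0) = -184.6
Reactants: 1·(+0.0) + 2·(-319.7) = -639.4
ΔHrxn = (-184.6) − (-639.4) = 454.8 kJ/mol

ΔHrxn = 454.8 kJ/mol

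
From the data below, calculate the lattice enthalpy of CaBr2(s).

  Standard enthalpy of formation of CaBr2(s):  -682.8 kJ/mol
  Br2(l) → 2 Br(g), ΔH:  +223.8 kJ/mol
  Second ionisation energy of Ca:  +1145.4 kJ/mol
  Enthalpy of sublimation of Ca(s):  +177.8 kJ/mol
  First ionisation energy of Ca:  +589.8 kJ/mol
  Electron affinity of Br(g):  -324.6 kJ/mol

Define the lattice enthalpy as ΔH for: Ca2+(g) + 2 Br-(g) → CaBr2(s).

ΔHf° = 1·ΔHsub + 1·(ΣIE) + 1·D(Br2) + 2·EA + U
-682.8 = 1·(+177.8) + 1·(+1735.2) + 1·(+223.8) + 2·(-324.6) + U
U = -682.8 − (+1487.6) = -2170.4 kJ/mol

U = -2170.4 kJ/mol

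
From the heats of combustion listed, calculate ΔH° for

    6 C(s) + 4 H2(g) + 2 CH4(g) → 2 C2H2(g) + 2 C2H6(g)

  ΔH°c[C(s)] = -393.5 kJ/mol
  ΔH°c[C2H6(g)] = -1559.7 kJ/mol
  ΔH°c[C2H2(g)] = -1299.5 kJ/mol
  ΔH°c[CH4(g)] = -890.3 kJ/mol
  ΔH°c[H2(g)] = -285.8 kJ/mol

ΔH° = 433.6 kJ/mol

Using ΔH = Σ nΔHc°(reactants) − Σ nΔHc°(products):
= [6·(-393.5) + 4·(-285.8) + 2·(-890.3)] − [2·(-1299.5) + 2·(-1559.7)]
= 433.6 kJ/mol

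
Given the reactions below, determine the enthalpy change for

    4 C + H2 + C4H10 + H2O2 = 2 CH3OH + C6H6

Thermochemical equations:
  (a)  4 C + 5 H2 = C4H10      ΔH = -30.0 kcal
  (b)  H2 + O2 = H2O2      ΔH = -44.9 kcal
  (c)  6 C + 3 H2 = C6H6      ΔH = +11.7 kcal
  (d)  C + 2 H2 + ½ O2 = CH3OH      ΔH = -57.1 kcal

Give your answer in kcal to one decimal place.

(a) reversed (C4H10 must end up as a reactant): +30.0 kcal
(b) reversed (H2O2 must end up as a reactant): +44.9 kcal
(c) as written (C6H6 already on the product side): +11.7 kcal
(d) × 2 (×2 to match 2 CH3OH in the target): (2)·(-57.1) = -114.2 kcal
Summing the manipulated equations, ΔH = (+30.0) + (+44.9) + (+11.7) + (-114.2) = -27.6 kcal

ΔH = -27.6 kcal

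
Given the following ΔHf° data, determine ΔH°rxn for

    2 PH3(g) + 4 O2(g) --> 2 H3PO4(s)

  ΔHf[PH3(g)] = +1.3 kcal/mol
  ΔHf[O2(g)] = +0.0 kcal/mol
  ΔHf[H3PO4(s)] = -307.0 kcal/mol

Products: 2·(-307.0) = -614.0
Reactants: 2·(+1.3) + 4·(+0.0) = +2.6
ΔH°rxn = (-614.0) − (+2.6) = -616.6 kcal/mol

ΔH°rxn = -616.6 kcal/mol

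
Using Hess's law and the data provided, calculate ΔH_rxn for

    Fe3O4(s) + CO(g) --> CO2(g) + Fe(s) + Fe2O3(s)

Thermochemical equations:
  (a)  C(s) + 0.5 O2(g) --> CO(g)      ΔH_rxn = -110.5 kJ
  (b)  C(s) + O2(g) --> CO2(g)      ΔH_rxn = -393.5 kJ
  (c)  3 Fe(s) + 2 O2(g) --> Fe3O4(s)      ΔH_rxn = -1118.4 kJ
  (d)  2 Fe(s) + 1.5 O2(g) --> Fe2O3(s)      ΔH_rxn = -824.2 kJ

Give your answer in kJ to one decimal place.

ΔH_rxn = 11.2 kJ

(a) reversed: +110.5 kJ
(b) as written: -393.5 kJ
(c) reversed: +1118.4 kJ
(d) as written: -824.2 kJ
ΔH_rxn = (-1)·(-110.5) + (1)·(-393.5) + (-1)·(-1118.4) + (1)·(-824.2) = 11.2 kJ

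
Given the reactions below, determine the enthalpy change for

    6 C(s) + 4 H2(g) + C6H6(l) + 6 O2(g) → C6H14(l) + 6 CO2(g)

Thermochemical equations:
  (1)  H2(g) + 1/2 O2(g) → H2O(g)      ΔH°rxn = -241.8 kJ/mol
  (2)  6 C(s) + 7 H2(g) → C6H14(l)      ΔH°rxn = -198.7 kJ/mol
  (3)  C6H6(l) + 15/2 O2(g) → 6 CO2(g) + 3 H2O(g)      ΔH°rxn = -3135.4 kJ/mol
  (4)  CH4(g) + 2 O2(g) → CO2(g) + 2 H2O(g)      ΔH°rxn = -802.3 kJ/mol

(1) reversed and × 3: (-3)·(-241.8) = +725.4 kJ/mol
(2) as written: -198.7 kJ/mol
(3) as written: -3135.4 kJ/mol
(4): not needed.
Combining the equations, ΔH°rxn = (+725.4) + (-198.7) + (-3135.4) = -2608.7 kJ/mol

ΔH°rxn = -2608.7 kJ/mol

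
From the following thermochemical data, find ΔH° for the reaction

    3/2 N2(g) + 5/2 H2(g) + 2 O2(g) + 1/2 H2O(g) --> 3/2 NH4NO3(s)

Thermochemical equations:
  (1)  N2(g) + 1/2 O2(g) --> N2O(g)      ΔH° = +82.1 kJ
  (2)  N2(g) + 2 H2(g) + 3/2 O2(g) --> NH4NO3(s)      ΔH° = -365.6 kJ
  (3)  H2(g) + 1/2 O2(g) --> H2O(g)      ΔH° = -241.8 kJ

ΔH° = -427.5 kJ

(1): not needed (N2O(g) appears nowhere else).
(2) × 3/2 (×3/2 to match 3/2 NH4NO3(s) in the target): (3/2)·(-365.6) = -548.4 kJ
(3) reversed and × 1/2 (H2O(g) must end up as a reactant; ×1/2 to match 1/2 H2O(g) in the target): (-1/2)·(-241.8) = +120.9 kJ
Combining the equations, ΔH° = (-548.4) + (+120.9) = -427.5 kJ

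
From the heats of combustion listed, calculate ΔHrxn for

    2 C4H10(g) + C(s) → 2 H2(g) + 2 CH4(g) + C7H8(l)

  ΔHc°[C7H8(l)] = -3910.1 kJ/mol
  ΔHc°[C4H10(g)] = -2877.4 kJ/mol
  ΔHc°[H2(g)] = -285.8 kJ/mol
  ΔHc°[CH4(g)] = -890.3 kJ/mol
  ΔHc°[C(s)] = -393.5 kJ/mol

Using ΔH = Σ nΔHc°(reactants) − Σ nΔHc°(products):
= [2·(-2877.4) + 1·(-393.5)] − [2·(-285.8) + 2·(-890.3) + 1·(-3910.1)]
= 114.0 kJ/mol

ΔHrxn = 114.0 kJ/mol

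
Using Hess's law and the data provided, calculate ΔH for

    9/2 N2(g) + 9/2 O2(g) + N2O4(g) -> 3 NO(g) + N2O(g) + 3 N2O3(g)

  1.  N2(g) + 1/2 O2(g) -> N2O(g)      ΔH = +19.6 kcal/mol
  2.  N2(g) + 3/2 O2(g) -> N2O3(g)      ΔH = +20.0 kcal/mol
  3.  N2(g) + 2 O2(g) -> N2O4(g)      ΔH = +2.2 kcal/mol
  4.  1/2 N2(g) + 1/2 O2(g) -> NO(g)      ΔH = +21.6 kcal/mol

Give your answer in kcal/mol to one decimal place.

ΔH = 142.2 kcal/mol

eq. 1 as written (N2O(g) already on the product side): +19.6 kcal/mol
eq. 2 × 3 (×3 to match 3 N2O3(g) in the target): (3)·(+20.0) = +60.0 kcal/mol
eq. 3 reversed (N2O4(g) must end up as a reactant): -2.2 kcal/mol
eq. 4 × 3 (×3 to match 3 NO(g) in the target): (3)·(+21.6) = +64.8 kcal/mol
ΔH = (+19.6) + (+60.0) + (-2.2) + (+64.8) = 142.2 kcal/mol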